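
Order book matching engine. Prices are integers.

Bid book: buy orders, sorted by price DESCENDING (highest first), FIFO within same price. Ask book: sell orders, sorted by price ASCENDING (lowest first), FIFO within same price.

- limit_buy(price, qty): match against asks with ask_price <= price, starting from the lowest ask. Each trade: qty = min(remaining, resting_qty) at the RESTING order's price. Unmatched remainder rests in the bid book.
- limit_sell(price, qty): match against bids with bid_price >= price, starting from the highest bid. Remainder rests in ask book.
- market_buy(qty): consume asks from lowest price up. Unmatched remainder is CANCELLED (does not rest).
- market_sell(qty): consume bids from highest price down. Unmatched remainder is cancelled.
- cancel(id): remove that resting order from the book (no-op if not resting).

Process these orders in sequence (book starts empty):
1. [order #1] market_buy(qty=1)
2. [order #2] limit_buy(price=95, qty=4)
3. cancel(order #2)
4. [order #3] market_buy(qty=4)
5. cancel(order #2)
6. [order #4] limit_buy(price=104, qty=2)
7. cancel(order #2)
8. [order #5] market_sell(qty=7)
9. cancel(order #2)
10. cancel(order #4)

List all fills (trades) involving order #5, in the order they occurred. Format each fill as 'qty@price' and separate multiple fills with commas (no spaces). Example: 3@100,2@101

After op 1 [order #1] market_buy(qty=1): fills=none; bids=[-] asks=[-]
After op 2 [order #2] limit_buy(price=95, qty=4): fills=none; bids=[#2:4@95] asks=[-]
After op 3 cancel(order #2): fills=none; bids=[-] asks=[-]
After op 4 [order #3] market_buy(qty=4): fills=none; bids=[-] asks=[-]
After op 5 cancel(order #2): fills=none; bids=[-] asks=[-]
After op 6 [order #4] limit_buy(price=104, qty=2): fills=none; bids=[#4:2@104] asks=[-]
After op 7 cancel(order #2): fills=none; bids=[#4:2@104] asks=[-]
After op 8 [order #5] market_sell(qty=7): fills=#4x#5:2@104; bids=[-] asks=[-]
After op 9 cancel(order #2): fills=none; bids=[-] asks=[-]
After op 10 cancel(order #4): fills=none; bids=[-] asks=[-]

Answer: 2@104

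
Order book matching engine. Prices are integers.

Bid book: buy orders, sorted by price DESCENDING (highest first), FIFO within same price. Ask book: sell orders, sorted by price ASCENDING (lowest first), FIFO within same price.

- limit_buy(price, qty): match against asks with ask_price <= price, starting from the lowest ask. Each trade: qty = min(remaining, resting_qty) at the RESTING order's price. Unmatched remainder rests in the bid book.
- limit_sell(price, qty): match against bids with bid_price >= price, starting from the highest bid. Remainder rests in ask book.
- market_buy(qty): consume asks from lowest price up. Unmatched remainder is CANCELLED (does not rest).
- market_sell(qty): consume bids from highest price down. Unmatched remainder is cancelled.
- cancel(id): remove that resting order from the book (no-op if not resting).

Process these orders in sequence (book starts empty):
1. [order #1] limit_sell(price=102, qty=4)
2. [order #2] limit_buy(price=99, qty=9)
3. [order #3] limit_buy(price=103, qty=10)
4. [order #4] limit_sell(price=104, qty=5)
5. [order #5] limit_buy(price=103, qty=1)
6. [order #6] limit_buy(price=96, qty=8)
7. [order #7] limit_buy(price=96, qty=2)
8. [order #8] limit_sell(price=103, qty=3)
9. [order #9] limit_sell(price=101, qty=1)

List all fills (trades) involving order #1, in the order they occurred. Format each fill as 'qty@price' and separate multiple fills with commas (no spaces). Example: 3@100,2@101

Answer: 4@102

Derivation:
After op 1 [order #1] limit_sell(price=102, qty=4): fills=none; bids=[-] asks=[#1:4@102]
After op 2 [order #2] limit_buy(price=99, qty=9): fills=none; bids=[#2:9@99] asks=[#1:4@102]
After op 3 [order #3] limit_buy(price=103, qty=10): fills=#3x#1:4@102; bids=[#3:6@103 #2:9@99] asks=[-]
After op 4 [order #4] limit_sell(price=104, qty=5): fills=none; bids=[#3:6@103 #2:9@99] asks=[#4:5@104]
After op 5 [order #5] limit_buy(price=103, qty=1): fills=none; bids=[#3:6@103 #5:1@103 #2:9@99] asks=[#4:5@104]
After op 6 [order #6] limit_buy(price=96, qty=8): fills=none; bids=[#3:6@103 #5:1@103 #2:9@99 #6:8@96] asks=[#4:5@104]
After op 7 [order #7] limit_buy(price=96, qty=2): fills=none; bids=[#3:6@103 #5:1@103 #2:9@99 #6:8@96 #7:2@96] asks=[#4:5@104]
After op 8 [order #8] limit_sell(price=103, qty=3): fills=#3x#8:3@103; bids=[#3:3@103 #5:1@103 #2:9@99 #6:8@96 #7:2@96] asks=[#4:5@104]
After op 9 [order #9] limit_sell(price=101, qty=1): fills=#3x#9:1@103; bids=[#3:2@103 #5:1@103 #2:9@99 #6:8@96 #7:2@96] asks=[#4:5@104]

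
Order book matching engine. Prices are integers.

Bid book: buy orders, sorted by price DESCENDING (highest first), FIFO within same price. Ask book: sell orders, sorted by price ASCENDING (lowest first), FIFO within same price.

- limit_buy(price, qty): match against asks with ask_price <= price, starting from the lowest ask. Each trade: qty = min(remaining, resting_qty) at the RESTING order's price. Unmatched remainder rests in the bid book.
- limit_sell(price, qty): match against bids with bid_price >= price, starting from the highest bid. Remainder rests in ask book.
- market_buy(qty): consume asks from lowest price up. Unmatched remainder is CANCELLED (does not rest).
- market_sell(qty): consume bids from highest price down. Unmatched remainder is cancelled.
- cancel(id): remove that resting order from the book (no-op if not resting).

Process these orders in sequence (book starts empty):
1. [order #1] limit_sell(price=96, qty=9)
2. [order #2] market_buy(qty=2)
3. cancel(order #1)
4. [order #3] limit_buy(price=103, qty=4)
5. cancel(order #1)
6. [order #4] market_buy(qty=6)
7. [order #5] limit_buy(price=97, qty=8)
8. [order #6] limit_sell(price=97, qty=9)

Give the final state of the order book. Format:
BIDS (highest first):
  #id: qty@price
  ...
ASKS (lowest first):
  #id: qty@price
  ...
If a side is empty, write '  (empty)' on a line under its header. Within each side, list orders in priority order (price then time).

Answer: BIDS (highest first):
  #5: 3@97
ASKS (lowest first):
  (empty)

Derivation:
After op 1 [order #1] limit_sell(price=96, qty=9): fills=none; bids=[-] asks=[#1:9@96]
After op 2 [order #2] market_buy(qty=2): fills=#2x#1:2@96; bids=[-] asks=[#1:7@96]
After op 3 cancel(order #1): fills=none; bids=[-] asks=[-]
After op 4 [order #3] limit_buy(price=103, qty=4): fills=none; bids=[#3:4@103] asks=[-]
After op 5 cancel(order #1): fills=none; bids=[#3:4@103] asks=[-]
After op 6 [order #4] market_buy(qty=6): fills=none; bids=[#3:4@103] asks=[-]
After op 7 [order #5] limit_buy(price=97, qty=8): fills=none; bids=[#3:4@103 #5:8@97] asks=[-]
After op 8 [order #6] limit_sell(price=97, qty=9): fills=#3x#6:4@103 #5x#6:5@97; bids=[#5:3@97] asks=[-]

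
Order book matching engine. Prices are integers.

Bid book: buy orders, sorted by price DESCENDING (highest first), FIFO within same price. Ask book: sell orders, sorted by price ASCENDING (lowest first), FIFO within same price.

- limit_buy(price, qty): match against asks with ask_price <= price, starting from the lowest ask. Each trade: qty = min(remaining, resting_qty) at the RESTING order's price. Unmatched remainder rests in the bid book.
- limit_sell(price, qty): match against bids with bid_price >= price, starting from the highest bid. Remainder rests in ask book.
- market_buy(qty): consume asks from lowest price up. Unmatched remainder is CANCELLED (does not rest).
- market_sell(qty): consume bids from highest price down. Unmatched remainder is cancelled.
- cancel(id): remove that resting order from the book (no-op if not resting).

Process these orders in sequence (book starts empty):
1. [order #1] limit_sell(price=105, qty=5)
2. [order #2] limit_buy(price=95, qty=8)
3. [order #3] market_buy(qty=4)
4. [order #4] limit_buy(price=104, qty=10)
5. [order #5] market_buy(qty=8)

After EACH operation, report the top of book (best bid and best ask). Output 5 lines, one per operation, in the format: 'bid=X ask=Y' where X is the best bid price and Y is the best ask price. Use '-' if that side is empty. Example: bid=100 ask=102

After op 1 [order #1] limit_sell(price=105, qty=5): fills=none; bids=[-] asks=[#1:5@105]
After op 2 [order #2] limit_buy(price=95, qty=8): fills=none; bids=[#2:8@95] asks=[#1:5@105]
After op 3 [order #3] market_buy(qty=4): fills=#3x#1:4@105; bids=[#2:8@95] asks=[#1:1@105]
After op 4 [order #4] limit_buy(price=104, qty=10): fills=none; bids=[#4:10@104 #2:8@95] asks=[#1:1@105]
After op 5 [order #5] market_buy(qty=8): fills=#5x#1:1@105; bids=[#4:10@104 #2:8@95] asks=[-]

Answer: bid=- ask=105
bid=95 ask=105
bid=95 ask=105
bid=104 ask=105
bid=104 ask=-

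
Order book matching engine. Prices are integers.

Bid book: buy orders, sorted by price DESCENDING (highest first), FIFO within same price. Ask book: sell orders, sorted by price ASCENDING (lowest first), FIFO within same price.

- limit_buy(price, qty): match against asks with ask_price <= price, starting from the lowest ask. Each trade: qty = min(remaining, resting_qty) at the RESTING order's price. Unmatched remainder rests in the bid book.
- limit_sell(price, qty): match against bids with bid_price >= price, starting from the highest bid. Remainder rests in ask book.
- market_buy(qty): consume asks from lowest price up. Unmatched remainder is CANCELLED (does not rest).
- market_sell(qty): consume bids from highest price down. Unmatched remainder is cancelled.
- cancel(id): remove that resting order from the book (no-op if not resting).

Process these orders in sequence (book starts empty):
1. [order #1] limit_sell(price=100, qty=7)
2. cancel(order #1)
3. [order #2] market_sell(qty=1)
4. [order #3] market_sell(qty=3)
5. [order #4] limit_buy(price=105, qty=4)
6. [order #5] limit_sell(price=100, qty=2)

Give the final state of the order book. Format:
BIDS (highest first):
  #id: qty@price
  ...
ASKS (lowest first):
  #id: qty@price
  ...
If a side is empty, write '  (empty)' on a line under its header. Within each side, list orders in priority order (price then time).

Answer: BIDS (highest first):
  #4: 2@105
ASKS (lowest first):
  (empty)

Derivation:
After op 1 [order #1] limit_sell(price=100, qty=7): fills=none; bids=[-] asks=[#1:7@100]
After op 2 cancel(order #1): fills=none; bids=[-] asks=[-]
After op 3 [order #2] market_sell(qty=1): fills=none; bids=[-] asks=[-]
After op 4 [order #3] market_sell(qty=3): fills=none; bids=[-] asks=[-]
After op 5 [order #4] limit_buy(price=105, qty=4): fills=none; bids=[#4:4@105] asks=[-]
After op 6 [order #5] limit_sell(price=100, qty=2): fills=#4x#5:2@105; bids=[#4:2@105] asks=[-]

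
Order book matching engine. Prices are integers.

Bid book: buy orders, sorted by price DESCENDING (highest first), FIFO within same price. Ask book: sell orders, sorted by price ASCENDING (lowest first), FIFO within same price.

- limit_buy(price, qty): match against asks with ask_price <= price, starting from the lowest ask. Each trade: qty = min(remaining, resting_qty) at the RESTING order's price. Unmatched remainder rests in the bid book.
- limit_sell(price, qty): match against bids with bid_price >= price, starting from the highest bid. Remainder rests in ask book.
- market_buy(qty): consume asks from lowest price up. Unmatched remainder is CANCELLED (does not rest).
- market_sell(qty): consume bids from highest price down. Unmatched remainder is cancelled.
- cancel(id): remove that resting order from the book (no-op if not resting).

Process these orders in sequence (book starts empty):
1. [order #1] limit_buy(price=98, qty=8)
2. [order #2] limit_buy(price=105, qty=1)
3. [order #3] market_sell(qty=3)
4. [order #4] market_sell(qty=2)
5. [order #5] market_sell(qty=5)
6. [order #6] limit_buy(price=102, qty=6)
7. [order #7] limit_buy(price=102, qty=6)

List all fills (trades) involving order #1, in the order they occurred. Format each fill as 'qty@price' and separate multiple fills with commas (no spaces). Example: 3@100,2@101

After op 1 [order #1] limit_buy(price=98, qty=8): fills=none; bids=[#1:8@98] asks=[-]
After op 2 [order #2] limit_buy(price=105, qty=1): fills=none; bids=[#2:1@105 #1:8@98] asks=[-]
After op 3 [order #3] market_sell(qty=3): fills=#2x#3:1@105 #1x#3:2@98; bids=[#1:6@98] asks=[-]
After op 4 [order #4] market_sell(qty=2): fills=#1x#4:2@98; bids=[#1:4@98] asks=[-]
After op 5 [order #5] market_sell(qty=5): fills=#1x#5:4@98; bids=[-] asks=[-]
After op 6 [order #6] limit_buy(price=102, qty=6): fills=none; bids=[#6:6@102] asks=[-]
After op 7 [order #7] limit_buy(price=102, qty=6): fills=none; bids=[#6:6@102 #7:6@102] asks=[-]

Answer: 2@98,2@98,4@98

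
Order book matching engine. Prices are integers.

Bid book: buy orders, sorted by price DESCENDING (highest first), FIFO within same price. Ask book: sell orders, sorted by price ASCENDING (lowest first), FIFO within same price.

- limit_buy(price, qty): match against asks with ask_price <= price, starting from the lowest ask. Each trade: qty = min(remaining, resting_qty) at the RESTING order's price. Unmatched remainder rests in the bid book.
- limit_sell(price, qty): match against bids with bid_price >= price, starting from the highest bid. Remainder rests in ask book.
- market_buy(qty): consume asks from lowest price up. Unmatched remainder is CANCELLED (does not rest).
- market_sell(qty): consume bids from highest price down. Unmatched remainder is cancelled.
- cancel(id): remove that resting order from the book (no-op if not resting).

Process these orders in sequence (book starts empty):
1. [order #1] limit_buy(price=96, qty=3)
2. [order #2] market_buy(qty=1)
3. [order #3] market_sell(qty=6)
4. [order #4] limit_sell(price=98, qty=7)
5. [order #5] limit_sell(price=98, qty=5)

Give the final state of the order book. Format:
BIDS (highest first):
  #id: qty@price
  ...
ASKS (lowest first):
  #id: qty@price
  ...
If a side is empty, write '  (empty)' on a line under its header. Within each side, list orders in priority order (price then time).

Answer: BIDS (highest first):
  (empty)
ASKS (lowest first):
  #4: 7@98
  #5: 5@98

Derivation:
After op 1 [order #1] limit_buy(price=96, qty=3): fills=none; bids=[#1:3@96] asks=[-]
After op 2 [order #2] market_buy(qty=1): fills=none; bids=[#1:3@96] asks=[-]
After op 3 [order #3] market_sell(qty=6): fills=#1x#3:3@96; bids=[-] asks=[-]
After op 4 [order #4] limit_sell(price=98, qty=7): fills=none; bids=[-] asks=[#4:7@98]
After op 5 [order #5] limit_sell(price=98, qty=5): fills=none; bids=[-] asks=[#4:7@98 #5:5@98]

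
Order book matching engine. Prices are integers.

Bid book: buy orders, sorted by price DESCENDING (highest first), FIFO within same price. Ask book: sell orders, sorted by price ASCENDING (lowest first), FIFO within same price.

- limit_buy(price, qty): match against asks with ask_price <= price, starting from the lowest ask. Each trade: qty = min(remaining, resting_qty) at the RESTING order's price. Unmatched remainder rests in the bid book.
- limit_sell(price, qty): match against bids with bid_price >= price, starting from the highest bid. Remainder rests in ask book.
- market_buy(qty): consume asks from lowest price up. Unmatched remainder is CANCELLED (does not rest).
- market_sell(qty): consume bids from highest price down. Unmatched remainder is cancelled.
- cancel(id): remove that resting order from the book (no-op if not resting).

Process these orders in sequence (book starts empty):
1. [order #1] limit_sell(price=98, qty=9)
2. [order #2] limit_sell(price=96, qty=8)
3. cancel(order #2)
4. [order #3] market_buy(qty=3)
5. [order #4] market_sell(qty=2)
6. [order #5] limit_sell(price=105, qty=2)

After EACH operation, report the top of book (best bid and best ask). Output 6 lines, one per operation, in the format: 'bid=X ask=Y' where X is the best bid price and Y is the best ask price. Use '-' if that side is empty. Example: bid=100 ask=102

After op 1 [order #1] limit_sell(price=98, qty=9): fills=none; bids=[-] asks=[#1:9@98]
After op 2 [order #2] limit_sell(price=96, qty=8): fills=none; bids=[-] asks=[#2:8@96 #1:9@98]
After op 3 cancel(order #2): fills=none; bids=[-] asks=[#1:9@98]
After op 4 [order #3] market_buy(qty=3): fills=#3x#1:3@98; bids=[-] asks=[#1:6@98]
After op 5 [order #4] market_sell(qty=2): fills=none; bids=[-] asks=[#1:6@98]
After op 6 [order #5] limit_sell(price=105, qty=2): fills=none; bids=[-] asks=[#1:6@98 #5:2@105]

Answer: bid=- ask=98
bid=- ask=96
bid=- ask=98
bid=- ask=98
bid=- ask=98
bid=- ask=98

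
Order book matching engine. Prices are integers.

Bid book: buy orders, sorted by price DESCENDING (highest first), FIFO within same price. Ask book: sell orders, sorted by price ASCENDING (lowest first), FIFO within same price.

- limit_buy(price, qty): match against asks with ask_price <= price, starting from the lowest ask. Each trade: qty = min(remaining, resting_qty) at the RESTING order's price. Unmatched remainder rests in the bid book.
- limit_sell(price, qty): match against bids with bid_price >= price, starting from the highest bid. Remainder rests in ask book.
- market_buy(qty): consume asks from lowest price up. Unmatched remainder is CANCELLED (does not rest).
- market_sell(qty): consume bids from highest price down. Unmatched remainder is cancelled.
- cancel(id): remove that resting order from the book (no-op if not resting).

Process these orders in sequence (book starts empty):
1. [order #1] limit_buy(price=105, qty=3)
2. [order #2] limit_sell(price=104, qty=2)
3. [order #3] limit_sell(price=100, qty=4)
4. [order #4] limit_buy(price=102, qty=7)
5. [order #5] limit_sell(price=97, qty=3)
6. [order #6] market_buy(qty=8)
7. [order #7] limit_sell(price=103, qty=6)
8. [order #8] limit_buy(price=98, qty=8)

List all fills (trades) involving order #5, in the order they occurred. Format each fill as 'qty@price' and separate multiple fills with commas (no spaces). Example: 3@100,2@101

Answer: 3@102

Derivation:
After op 1 [order #1] limit_buy(price=105, qty=3): fills=none; bids=[#1:3@105] asks=[-]
After op 2 [order #2] limit_sell(price=104, qty=2): fills=#1x#2:2@105; bids=[#1:1@105] asks=[-]
After op 3 [order #3] limit_sell(price=100, qty=4): fills=#1x#3:1@105; bids=[-] asks=[#3:3@100]
After op 4 [order #4] limit_buy(price=102, qty=7): fills=#4x#3:3@100; bids=[#4:4@102] asks=[-]
After op 5 [order #5] limit_sell(price=97, qty=3): fills=#4x#5:3@102; bids=[#4:1@102] asks=[-]
After op 6 [order #6] market_buy(qty=8): fills=none; bids=[#4:1@102] asks=[-]
After op 7 [order #7] limit_sell(price=103, qty=6): fills=none; bids=[#4:1@102] asks=[#7:6@103]
After op 8 [order #8] limit_buy(price=98, qty=8): fills=none; bids=[#4:1@102 #8:8@98] asks=[#7:6@103]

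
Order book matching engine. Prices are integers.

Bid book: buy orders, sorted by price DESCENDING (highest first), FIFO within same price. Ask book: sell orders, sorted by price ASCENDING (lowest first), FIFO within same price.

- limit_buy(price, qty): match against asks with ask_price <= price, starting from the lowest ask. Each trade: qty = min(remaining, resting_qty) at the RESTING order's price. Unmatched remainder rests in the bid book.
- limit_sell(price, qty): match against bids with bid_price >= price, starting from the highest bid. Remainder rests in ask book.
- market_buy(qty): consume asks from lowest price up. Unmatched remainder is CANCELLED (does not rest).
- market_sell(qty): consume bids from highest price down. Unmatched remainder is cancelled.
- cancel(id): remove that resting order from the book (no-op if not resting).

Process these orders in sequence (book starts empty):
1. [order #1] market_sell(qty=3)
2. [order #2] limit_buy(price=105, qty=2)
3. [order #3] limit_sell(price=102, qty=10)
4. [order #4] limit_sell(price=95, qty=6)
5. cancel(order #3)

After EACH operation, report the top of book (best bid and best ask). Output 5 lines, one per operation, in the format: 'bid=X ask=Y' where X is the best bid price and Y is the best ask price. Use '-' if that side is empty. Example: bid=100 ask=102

Answer: bid=- ask=-
bid=105 ask=-
bid=- ask=102
bid=- ask=95
bid=- ask=95

Derivation:
After op 1 [order #1] market_sell(qty=3): fills=none; bids=[-] asks=[-]
After op 2 [order #2] limit_buy(price=105, qty=2): fills=none; bids=[#2:2@105] asks=[-]
After op 3 [order #3] limit_sell(price=102, qty=10): fills=#2x#3:2@105; bids=[-] asks=[#3:8@102]
After op 4 [order #4] limit_sell(price=95, qty=6): fills=none; bids=[-] asks=[#4:6@95 #3:8@102]
After op 5 cancel(order #3): fills=none; bids=[-] asks=[#4:6@95]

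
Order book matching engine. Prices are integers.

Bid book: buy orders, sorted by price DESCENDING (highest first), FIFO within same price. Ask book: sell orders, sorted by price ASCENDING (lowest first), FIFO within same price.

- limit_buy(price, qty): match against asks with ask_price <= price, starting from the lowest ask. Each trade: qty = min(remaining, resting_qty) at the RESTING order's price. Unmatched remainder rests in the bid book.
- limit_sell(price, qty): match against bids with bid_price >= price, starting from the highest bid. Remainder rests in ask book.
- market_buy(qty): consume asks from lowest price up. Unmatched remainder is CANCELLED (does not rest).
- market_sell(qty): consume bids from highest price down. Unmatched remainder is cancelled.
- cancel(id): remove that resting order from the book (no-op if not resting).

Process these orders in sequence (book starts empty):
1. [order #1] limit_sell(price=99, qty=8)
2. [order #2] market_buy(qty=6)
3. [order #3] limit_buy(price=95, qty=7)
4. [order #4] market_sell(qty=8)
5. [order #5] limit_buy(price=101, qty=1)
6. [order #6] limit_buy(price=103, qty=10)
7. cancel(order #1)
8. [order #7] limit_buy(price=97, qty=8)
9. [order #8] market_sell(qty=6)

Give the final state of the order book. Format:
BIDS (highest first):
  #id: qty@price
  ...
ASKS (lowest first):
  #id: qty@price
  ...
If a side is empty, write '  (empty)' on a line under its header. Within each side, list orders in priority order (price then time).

Answer: BIDS (highest first):
  #6: 3@103
  #7: 8@97
ASKS (lowest first):
  (empty)

Derivation:
After op 1 [order #1] limit_sell(price=99, qty=8): fills=none; bids=[-] asks=[#1:8@99]
After op 2 [order #2] market_buy(qty=6): fills=#2x#1:6@99; bids=[-] asks=[#1:2@99]
After op 3 [order #3] limit_buy(price=95, qty=7): fills=none; bids=[#3:7@95] asks=[#1:2@99]
After op 4 [order #4] market_sell(qty=8): fills=#3x#4:7@95; bids=[-] asks=[#1:2@99]
After op 5 [order #5] limit_buy(price=101, qty=1): fills=#5x#1:1@99; bids=[-] asks=[#1:1@99]
After op 6 [order #6] limit_buy(price=103, qty=10): fills=#6x#1:1@99; bids=[#6:9@103] asks=[-]
After op 7 cancel(order #1): fills=none; bids=[#6:9@103] asks=[-]
After op 8 [order #7] limit_buy(price=97, qty=8): fills=none; bids=[#6:9@103 #7:8@97] asks=[-]
After op 9 [order #8] market_sell(qty=6): fills=#6x#8:6@103; bids=[#6:3@103 #7:8@97] asks=[-]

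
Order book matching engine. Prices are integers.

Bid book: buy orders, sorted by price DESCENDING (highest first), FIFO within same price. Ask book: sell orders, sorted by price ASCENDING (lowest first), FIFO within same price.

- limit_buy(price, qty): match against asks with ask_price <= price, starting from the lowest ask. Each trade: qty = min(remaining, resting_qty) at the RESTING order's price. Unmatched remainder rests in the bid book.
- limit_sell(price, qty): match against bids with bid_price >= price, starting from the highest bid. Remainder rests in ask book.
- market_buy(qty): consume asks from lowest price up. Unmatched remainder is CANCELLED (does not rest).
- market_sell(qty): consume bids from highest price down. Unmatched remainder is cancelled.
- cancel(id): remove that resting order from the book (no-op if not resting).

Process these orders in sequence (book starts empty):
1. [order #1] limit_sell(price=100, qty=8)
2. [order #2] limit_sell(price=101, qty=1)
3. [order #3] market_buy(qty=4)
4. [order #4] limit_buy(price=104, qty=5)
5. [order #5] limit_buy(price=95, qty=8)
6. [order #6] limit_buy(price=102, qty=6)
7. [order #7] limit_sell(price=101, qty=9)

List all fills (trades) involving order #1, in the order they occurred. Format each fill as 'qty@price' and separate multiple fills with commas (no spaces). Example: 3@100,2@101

After op 1 [order #1] limit_sell(price=100, qty=8): fills=none; bids=[-] asks=[#1:8@100]
After op 2 [order #2] limit_sell(price=101, qty=1): fills=none; bids=[-] asks=[#1:8@100 #2:1@101]
After op 3 [order #3] market_buy(qty=4): fills=#3x#1:4@100; bids=[-] asks=[#1:4@100 #2:1@101]
After op 4 [order #4] limit_buy(price=104, qty=5): fills=#4x#1:4@100 #4x#2:1@101; bids=[-] asks=[-]
After op 5 [order #5] limit_buy(price=95, qty=8): fills=none; bids=[#5:8@95] asks=[-]
After op 6 [order #6] limit_buy(price=102, qty=6): fills=none; bids=[#6:6@102 #5:8@95] asks=[-]
After op 7 [order #7] limit_sell(price=101, qty=9): fills=#6x#7:6@102; bids=[#5:8@95] asks=[#7:3@101]

Answer: 4@100,4@100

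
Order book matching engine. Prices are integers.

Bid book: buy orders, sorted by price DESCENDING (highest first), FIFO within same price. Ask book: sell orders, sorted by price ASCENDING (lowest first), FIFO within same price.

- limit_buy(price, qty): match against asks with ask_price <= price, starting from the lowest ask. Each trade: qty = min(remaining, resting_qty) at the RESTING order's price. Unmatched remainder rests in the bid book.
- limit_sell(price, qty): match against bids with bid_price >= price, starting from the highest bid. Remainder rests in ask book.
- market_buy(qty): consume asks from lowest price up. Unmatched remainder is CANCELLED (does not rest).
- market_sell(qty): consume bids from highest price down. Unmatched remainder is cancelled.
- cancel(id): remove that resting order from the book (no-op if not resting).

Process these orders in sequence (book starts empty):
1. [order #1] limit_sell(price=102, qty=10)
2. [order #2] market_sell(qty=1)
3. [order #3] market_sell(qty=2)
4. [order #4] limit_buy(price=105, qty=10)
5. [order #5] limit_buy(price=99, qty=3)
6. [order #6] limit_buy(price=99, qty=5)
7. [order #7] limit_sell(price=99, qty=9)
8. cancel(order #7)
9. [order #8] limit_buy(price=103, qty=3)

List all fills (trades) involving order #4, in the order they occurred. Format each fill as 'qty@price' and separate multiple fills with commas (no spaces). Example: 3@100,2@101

Answer: 10@102

Derivation:
After op 1 [order #1] limit_sell(price=102, qty=10): fills=none; bids=[-] asks=[#1:10@102]
After op 2 [order #2] market_sell(qty=1): fills=none; bids=[-] asks=[#1:10@102]
After op 3 [order #3] market_sell(qty=2): fills=none; bids=[-] asks=[#1:10@102]
After op 4 [order #4] limit_buy(price=105, qty=10): fills=#4x#1:10@102; bids=[-] asks=[-]
After op 5 [order #5] limit_buy(price=99, qty=3): fills=none; bids=[#5:3@99] asks=[-]
After op 6 [order #6] limit_buy(price=99, qty=5): fills=none; bids=[#5:3@99 #6:5@99] asks=[-]
After op 7 [order #7] limit_sell(price=99, qty=9): fills=#5x#7:3@99 #6x#7:5@99; bids=[-] asks=[#7:1@99]
After op 8 cancel(order #7): fills=none; bids=[-] asks=[-]
After op 9 [order #8] limit_buy(price=103, qty=3): fills=none; bids=[#8:3@103] asks=[-]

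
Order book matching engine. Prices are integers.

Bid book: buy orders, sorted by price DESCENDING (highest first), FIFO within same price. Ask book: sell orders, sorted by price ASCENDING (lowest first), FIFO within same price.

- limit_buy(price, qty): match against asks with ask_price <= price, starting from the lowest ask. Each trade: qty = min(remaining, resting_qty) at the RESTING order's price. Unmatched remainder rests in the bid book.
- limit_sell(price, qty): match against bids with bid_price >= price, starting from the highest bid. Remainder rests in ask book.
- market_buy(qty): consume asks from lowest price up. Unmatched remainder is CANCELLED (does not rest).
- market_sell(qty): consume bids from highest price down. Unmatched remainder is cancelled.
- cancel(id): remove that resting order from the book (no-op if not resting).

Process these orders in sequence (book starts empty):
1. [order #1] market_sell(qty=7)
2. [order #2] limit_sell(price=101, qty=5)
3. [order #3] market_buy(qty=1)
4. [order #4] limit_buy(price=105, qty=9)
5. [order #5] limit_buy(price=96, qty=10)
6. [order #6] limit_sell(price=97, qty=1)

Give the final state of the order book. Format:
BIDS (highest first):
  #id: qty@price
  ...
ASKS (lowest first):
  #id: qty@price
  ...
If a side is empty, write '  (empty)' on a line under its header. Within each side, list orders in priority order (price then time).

After op 1 [order #1] market_sell(qty=7): fills=none; bids=[-] asks=[-]
After op 2 [order #2] limit_sell(price=101, qty=5): fills=none; bids=[-] asks=[#2:5@101]
After op 3 [order #3] market_buy(qty=1): fills=#3x#2:1@101; bids=[-] asks=[#2:4@101]
After op 4 [order #4] limit_buy(price=105, qty=9): fills=#4x#2:4@101; bids=[#4:5@105] asks=[-]
After op 5 [order #5] limit_buy(price=96, qty=10): fills=none; bids=[#4:5@105 #5:10@96] asks=[-]
After op 6 [order #6] limit_sell(price=97, qty=1): fills=#4x#6:1@105; bids=[#4:4@105 #5:10@96] asks=[-]

Answer: BIDS (highest first):
  #4: 4@105
  #5: 10@96
ASKS (lowest first):
  (empty)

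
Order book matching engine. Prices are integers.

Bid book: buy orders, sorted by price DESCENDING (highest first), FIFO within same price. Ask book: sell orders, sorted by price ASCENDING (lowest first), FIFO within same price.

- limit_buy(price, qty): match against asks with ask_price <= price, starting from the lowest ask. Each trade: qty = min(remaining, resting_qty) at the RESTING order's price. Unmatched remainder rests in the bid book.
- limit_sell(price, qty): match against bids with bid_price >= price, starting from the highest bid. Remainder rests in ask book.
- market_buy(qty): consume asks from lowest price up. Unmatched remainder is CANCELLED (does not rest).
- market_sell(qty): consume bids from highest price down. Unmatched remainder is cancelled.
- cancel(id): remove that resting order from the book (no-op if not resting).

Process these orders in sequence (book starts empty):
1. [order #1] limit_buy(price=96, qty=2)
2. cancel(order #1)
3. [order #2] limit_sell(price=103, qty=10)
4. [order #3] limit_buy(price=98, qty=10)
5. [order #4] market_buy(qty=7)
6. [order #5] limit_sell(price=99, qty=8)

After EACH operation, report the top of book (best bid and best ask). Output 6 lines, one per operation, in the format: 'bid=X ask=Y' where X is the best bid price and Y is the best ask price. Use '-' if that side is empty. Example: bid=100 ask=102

After op 1 [order #1] limit_buy(price=96, qty=2): fills=none; bids=[#1:2@96] asks=[-]
After op 2 cancel(order #1): fills=none; bids=[-] asks=[-]
After op 3 [order #2] limit_sell(price=103, qty=10): fills=none; bids=[-] asks=[#2:10@103]
After op 4 [order #3] limit_buy(price=98, qty=10): fills=none; bids=[#3:10@98] asks=[#2:10@103]
After op 5 [order #4] market_buy(qty=7): fills=#4x#2:7@103; bids=[#3:10@98] asks=[#2:3@103]
After op 6 [order #5] limit_sell(price=99, qty=8): fills=none; bids=[#3:10@98] asks=[#5:8@99 #2:3@103]

Answer: bid=96 ask=-
bid=- ask=-
bid=- ask=103
bid=98 ask=103
bid=98 ask=103
bid=98 ask=99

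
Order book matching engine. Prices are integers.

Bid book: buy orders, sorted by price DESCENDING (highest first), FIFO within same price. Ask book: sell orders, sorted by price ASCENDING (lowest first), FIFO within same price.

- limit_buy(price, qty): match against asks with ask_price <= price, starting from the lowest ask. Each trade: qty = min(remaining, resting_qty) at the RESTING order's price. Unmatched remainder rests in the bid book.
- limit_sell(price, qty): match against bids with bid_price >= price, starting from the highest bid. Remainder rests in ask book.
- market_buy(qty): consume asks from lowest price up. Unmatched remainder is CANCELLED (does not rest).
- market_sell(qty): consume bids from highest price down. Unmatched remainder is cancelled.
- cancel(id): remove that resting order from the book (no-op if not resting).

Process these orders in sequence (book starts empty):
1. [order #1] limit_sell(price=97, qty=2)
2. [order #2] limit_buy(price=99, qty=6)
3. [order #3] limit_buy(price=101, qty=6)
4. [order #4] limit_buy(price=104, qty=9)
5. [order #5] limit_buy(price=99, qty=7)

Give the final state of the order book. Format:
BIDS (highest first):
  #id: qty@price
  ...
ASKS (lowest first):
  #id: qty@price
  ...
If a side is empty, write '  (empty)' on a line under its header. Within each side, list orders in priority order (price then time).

After op 1 [order #1] limit_sell(price=97, qty=2): fills=none; bids=[-] asks=[#1:2@97]
After op 2 [order #2] limit_buy(price=99, qty=6): fills=#2x#1:2@97; bids=[#2:4@99] asks=[-]
After op 3 [order #3] limit_buy(price=101, qty=6): fills=none; bids=[#3:6@101 #2:4@99] asks=[-]
After op 4 [order #4] limit_buy(price=104, qty=9): fills=none; bids=[#4:9@104 #3:6@101 #2:4@99] asks=[-]
After op 5 [order #5] limit_buy(price=99, qty=7): fills=none; bids=[#4:9@104 #3:6@101 #2:4@99 #5:7@99] asks=[-]

Answer: BIDS (highest first):
  #4: 9@104
  #3: 6@101
  #2: 4@99
  #5: 7@99
ASKS (lowest first):
  (empty)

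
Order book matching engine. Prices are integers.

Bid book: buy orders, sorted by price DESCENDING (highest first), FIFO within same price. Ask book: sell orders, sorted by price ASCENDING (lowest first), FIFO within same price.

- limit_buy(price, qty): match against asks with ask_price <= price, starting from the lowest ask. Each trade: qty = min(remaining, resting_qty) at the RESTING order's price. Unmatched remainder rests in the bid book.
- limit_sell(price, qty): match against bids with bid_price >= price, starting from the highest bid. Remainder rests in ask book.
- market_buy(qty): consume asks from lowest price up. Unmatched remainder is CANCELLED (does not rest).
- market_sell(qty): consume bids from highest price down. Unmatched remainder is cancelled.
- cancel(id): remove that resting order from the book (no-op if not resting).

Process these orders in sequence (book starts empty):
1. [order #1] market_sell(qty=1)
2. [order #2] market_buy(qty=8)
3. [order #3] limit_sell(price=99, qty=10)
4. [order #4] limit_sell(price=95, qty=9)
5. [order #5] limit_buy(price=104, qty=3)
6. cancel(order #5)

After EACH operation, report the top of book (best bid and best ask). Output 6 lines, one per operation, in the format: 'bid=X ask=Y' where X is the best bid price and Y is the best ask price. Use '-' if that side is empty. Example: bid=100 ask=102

After op 1 [order #1] market_sell(qty=1): fills=none; bids=[-] asks=[-]
After op 2 [order #2] market_buy(qty=8): fills=none; bids=[-] asks=[-]
After op 3 [order #3] limit_sell(price=99, qty=10): fills=none; bids=[-] asks=[#3:10@99]
After op 4 [order #4] limit_sell(price=95, qty=9): fills=none; bids=[-] asks=[#4:9@95 #3:10@99]
After op 5 [order #5] limit_buy(price=104, qty=3): fills=#5x#4:3@95; bids=[-] asks=[#4:6@95 #3:10@99]
After op 6 cancel(order #5): fills=none; bids=[-] asks=[#4:6@95 #3:10@99]

Answer: bid=- ask=-
bid=- ask=-
bid=- ask=99
bid=- ask=95
bid=- ask=95
bid=- ask=95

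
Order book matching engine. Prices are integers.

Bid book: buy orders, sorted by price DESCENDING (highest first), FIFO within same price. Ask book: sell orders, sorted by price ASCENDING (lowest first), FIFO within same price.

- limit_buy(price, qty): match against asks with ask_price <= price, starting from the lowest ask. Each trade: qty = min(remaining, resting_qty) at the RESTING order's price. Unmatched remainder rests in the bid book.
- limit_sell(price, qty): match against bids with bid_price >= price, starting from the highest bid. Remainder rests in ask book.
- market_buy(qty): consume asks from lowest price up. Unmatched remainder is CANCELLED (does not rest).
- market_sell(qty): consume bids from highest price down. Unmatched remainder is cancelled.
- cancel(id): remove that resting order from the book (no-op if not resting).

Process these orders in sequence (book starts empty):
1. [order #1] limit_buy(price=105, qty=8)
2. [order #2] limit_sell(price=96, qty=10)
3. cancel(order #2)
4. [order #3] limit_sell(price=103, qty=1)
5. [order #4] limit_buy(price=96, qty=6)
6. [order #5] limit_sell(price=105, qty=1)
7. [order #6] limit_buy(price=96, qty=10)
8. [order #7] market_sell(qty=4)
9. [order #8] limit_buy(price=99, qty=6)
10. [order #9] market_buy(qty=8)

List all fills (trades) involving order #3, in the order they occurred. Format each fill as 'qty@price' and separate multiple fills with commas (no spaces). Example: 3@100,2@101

After op 1 [order #1] limit_buy(price=105, qty=8): fills=none; bids=[#1:8@105] asks=[-]
After op 2 [order #2] limit_sell(price=96, qty=10): fills=#1x#2:8@105; bids=[-] asks=[#2:2@96]
After op 3 cancel(order #2): fills=none; bids=[-] asks=[-]
After op 4 [order #3] limit_sell(price=103, qty=1): fills=none; bids=[-] asks=[#3:1@103]
After op 5 [order #4] limit_buy(price=96, qty=6): fills=none; bids=[#4:6@96] asks=[#3:1@103]
After op 6 [order #5] limit_sell(price=105, qty=1): fills=none; bids=[#4:6@96] asks=[#3:1@103 #5:1@105]
After op 7 [order #6] limit_buy(price=96, qty=10): fills=none; bids=[#4:6@96 #6:10@96] asks=[#3:1@103 #5:1@105]
After op 8 [order #7] market_sell(qty=4): fills=#4x#7:4@96; bids=[#4:2@96 #6:10@96] asks=[#3:1@103 #5:1@105]
After op 9 [order #8] limit_buy(price=99, qty=6): fills=none; bids=[#8:6@99 #4:2@96 #6:10@96] asks=[#3:1@103 #5:1@105]
After op 10 [order #9] market_buy(qty=8): fills=#9x#3:1@103 #9x#5:1@105; bids=[#8:6@99 #4:2@96 #6:10@96] asks=[-]

Answer: 1@103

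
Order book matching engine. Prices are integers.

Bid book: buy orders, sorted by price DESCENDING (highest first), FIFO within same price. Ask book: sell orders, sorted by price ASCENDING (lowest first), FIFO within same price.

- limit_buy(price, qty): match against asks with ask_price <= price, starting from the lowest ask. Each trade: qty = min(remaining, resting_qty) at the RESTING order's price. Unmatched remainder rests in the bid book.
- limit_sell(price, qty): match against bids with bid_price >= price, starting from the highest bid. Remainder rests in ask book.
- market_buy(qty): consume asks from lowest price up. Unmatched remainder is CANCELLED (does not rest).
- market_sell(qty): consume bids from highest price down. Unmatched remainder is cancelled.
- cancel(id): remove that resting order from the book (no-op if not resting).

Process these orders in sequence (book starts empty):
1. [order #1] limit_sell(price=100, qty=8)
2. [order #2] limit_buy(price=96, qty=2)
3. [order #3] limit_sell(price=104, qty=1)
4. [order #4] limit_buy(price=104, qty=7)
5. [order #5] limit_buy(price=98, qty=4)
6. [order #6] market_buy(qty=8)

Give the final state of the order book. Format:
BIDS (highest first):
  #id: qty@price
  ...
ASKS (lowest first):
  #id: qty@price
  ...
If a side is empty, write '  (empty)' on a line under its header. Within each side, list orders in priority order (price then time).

Answer: BIDS (highest first):
  #5: 4@98
  #2: 2@96
ASKS (lowest first):
  (empty)

Derivation:
After op 1 [order #1] limit_sell(price=100, qty=8): fills=none; bids=[-] asks=[#1:8@100]
After op 2 [order #2] limit_buy(price=96, qty=2): fills=none; bids=[#2:2@96] asks=[#1:8@100]
After op 3 [order #3] limit_sell(price=104, qty=1): fills=none; bids=[#2:2@96] asks=[#1:8@100 #3:1@104]
After op 4 [order #4] limit_buy(price=104, qty=7): fills=#4x#1:7@100; bids=[#2:2@96] asks=[#1:1@100 #3:1@104]
After op 5 [order #5] limit_buy(price=98, qty=4): fills=none; bids=[#5:4@98 #2:2@96] asks=[#1:1@100 #3:1@104]
After op 6 [order #6] market_buy(qty=8): fills=#6x#1:1@100 #6x#3:1@104; bids=[#5:4@98 #2:2@96] asks=[-]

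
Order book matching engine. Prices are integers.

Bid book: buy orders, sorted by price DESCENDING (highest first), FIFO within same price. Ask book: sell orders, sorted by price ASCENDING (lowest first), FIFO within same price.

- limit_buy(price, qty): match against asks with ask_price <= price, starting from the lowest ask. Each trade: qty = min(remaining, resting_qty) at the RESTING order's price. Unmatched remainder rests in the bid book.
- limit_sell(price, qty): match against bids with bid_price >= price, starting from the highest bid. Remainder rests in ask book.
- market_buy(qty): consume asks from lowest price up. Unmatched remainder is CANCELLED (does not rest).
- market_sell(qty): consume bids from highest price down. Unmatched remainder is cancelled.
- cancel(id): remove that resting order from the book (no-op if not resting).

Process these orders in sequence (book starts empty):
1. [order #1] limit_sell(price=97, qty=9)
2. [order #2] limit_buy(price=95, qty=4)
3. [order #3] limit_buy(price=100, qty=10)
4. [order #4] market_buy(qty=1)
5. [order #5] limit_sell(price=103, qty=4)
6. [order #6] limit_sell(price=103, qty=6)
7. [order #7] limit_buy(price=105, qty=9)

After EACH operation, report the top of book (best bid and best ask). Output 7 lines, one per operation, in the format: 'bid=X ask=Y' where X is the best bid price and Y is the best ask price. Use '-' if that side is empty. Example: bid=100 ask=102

Answer: bid=- ask=97
bid=95 ask=97
bid=100 ask=-
bid=100 ask=-
bid=100 ask=103
bid=100 ask=103
bid=100 ask=103

Derivation:
After op 1 [order #1] limit_sell(price=97, qty=9): fills=none; bids=[-] asks=[#1:9@97]
After op 2 [order #2] limit_buy(price=95, qty=4): fills=none; bids=[#2:4@95] asks=[#1:9@97]
After op 3 [order #3] limit_buy(price=100, qty=10): fills=#3x#1:9@97; bids=[#3:1@100 #2:4@95] asks=[-]
After op 4 [order #4] market_buy(qty=1): fills=none; bids=[#3:1@100 #2:4@95] asks=[-]
After op 5 [order #5] limit_sell(price=103, qty=4): fills=none; bids=[#3:1@100 #2:4@95] asks=[#5:4@103]
After op 6 [order #6] limit_sell(price=103, qty=6): fills=none; bids=[#3:1@100 #2:4@95] asks=[#5:4@103 #6:6@103]
After op 7 [order #7] limit_buy(price=105, qty=9): fills=#7x#5:4@103 #7x#6:5@103; bids=[#3:1@100 #2:4@95] asks=[#6:1@103]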